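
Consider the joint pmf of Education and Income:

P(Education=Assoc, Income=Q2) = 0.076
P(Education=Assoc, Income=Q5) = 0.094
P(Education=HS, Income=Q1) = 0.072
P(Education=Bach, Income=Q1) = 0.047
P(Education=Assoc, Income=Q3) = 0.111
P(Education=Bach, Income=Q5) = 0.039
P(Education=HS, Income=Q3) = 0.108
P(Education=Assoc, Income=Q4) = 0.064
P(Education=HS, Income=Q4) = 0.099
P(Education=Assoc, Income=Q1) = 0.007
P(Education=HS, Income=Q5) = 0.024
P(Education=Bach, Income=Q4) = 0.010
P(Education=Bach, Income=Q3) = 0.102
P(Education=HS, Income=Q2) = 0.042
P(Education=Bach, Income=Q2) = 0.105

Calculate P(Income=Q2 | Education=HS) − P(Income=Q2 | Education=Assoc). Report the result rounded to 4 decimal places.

P(Education=HS) = 0.072 + 0.042 + 0.108 + 0.099 + 0.024 = 0.345; P(Income=Q2 | Education=HS) = 0.042/0.345 = 0.12174.
P(Education=Assoc) = 0.007 + 0.076 + 0.111 + 0.064 + 0.094 = 0.352; P(Income=Q2 | Education=Assoc) = 0.076/0.352 = 0.21591.
Difference = -0.0942.

-0.0942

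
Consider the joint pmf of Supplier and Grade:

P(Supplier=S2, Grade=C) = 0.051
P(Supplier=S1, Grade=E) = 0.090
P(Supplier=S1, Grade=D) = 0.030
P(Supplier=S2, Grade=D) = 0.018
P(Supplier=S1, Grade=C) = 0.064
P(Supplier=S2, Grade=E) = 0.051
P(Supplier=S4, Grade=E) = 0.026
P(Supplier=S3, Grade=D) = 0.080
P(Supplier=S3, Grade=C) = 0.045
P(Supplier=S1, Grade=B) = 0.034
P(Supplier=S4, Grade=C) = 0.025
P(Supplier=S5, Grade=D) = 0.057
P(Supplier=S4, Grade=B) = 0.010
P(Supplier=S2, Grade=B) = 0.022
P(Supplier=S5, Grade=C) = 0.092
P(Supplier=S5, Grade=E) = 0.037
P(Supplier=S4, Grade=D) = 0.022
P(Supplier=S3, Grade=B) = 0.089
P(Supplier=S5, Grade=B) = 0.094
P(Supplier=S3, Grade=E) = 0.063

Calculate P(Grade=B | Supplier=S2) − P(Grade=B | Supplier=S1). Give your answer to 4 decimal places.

-0.0010

P(Supplier=S2) = 0.022 + 0.051 + 0.018 + 0.051 = 0.142; P(Grade=B | Supplier=S2) = 0.022/0.142 = 0.15493.
P(Supplier=S1) = 0.034 + 0.064 + 0.030 + 0.090 = 0.218; P(Grade=B | Supplier=S1) = 0.034/0.218 = 0.15596.
Difference = -0.0010.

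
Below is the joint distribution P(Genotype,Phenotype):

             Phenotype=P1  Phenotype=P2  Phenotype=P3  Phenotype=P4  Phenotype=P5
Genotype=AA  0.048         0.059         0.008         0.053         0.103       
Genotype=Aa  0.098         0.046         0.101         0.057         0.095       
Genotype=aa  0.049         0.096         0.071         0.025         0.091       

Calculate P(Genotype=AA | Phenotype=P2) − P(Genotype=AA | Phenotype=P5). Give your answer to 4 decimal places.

-0.0629

P(Phenotype=P2) = 0.059 + 0.046 + 0.096 = 0.201; P(Genotype=AA | Phenotype=P2) = 0.059/0.201 = 0.29353.
P(Phenotype=P5) = 0.103 + 0.095 + 0.091 = 0.289; P(Genotype=AA | Phenotype=P5) = 0.103/0.289 = 0.35640.
Difference = -0.0629.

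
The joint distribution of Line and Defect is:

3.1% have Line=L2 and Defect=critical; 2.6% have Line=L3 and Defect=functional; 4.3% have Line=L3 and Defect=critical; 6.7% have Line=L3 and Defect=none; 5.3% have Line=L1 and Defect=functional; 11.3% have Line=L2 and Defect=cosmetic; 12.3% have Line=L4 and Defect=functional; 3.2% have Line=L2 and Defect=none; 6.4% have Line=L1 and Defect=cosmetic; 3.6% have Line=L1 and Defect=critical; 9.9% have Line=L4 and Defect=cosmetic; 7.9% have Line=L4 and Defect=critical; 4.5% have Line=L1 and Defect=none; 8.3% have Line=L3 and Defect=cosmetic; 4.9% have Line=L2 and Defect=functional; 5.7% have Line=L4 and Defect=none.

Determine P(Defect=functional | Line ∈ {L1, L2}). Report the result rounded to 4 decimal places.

P(Line=L1) = 0.045 + 0.064 + 0.053 + 0.036 = 0.198.
P(Line=L2) = 0.032 + 0.113 + 0.049 + 0.031 = 0.225.
P(Line ∈ {L1, L2}) = 0.198 + 0.225 = 0.423; P(Defect=functional, Line ∈ {L1, L2}) = 0.053 + 0.049 = 0.102.
P(Defect=functional | Line ∈ {L1, L2}) = 0.102/0.423 = 0.2411.

0.2411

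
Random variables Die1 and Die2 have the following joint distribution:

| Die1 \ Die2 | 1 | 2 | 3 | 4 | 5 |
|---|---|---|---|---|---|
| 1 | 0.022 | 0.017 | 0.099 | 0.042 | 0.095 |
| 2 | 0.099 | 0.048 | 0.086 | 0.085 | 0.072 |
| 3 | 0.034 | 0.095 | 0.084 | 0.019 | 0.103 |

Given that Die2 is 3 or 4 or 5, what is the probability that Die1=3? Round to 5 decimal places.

0.30073

P(Die2=3) = 0.099 + 0.086 + 0.084 = 0.269.
P(Die2=4) = 0.042 + 0.085 + 0.019 = 0.146.
P(Die2=5) = 0.095 + 0.072 + 0.103 = 0.270.
P(Die2 ∈ {3, 4, 5}) = 0.269 + 0.146 + 0.270 = 0.685; P(Die1=3, Die2 ∈ {3, 4, 5}) = 0.084 + 0.019 + 0.103 = 0.206.
P(Die1=3 | Die2 ∈ {3, 4, 5}) = 0.206/0.685 = 0.30073.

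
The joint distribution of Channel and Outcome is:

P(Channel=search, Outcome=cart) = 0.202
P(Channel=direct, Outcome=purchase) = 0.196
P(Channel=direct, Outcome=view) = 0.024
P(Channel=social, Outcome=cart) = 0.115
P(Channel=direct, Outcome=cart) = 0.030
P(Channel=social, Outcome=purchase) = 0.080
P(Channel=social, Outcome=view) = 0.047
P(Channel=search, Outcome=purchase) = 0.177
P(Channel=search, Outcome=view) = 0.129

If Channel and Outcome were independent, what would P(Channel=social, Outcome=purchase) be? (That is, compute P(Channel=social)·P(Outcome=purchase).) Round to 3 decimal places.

0.110

P(Channel=social) = 0.047 + 0.115 + 0.080 = 0.242.
P(Outcome=purchase) = 0.177 + 0.080 + 0.196 = 0.453.
Product: 0.242 × 0.453 = 0.110.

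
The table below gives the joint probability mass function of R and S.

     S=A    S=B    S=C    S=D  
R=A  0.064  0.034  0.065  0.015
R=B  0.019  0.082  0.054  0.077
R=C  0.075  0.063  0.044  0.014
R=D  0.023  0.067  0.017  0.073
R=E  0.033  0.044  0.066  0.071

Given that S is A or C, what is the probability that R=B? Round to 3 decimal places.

0.159

P(S=A) = 0.064 + 0.019 + 0.075 + 0.023 + 0.033 = 0.214.
P(S=C) = 0.065 + 0.054 + 0.044 + 0.017 + 0.066 = 0.246.
P(S ∈ {A, C}) = 0.214 + 0.246 = 0.460; P(R=B, S ∈ {A, C}) = 0.019 + 0.054 = 0.073.
P(R=B | S ∈ {A, C}) = 0.073/0.460 = 0.159.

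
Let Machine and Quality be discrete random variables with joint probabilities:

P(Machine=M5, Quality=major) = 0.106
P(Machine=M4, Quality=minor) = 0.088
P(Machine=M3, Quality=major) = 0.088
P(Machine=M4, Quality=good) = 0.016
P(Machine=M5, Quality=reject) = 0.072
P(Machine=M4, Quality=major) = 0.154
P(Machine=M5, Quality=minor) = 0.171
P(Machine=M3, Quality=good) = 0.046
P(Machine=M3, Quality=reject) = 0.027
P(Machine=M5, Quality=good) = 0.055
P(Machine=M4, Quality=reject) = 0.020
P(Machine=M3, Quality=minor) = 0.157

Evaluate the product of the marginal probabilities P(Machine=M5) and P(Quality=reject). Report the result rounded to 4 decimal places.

0.0481

P(Machine=M5) = 0.055 + 0.171 + 0.106 + 0.072 = 0.404.
P(Quality=reject) = 0.027 + 0.020 + 0.072 = 0.119.
Product: 0.404 × 0.119 = 0.0481.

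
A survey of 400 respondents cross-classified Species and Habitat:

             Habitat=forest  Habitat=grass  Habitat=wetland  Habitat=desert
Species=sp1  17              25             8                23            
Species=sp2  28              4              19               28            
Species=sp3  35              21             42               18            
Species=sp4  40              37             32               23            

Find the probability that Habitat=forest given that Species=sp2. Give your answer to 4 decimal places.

Total with Species=sp2: 28 + 4 + 19 + 28 = 79.
P(Habitat=forest | Species=sp2) = 28/79 = 0.3544.

0.3544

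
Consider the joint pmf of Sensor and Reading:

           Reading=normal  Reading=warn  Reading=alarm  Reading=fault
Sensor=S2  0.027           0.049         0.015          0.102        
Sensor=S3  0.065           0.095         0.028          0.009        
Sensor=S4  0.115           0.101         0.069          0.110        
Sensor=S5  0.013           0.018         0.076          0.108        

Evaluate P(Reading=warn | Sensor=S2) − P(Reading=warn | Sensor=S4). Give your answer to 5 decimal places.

-0.00181

P(Sensor=S2) = 0.027 + 0.049 + 0.015 + 0.102 = 0.193; P(Reading=warn | Sensor=S2) = 0.049/0.193 = 0.253886.
P(Sensor=S4) = 0.115 + 0.101 + 0.069 + 0.110 = 0.395; P(Reading=warn | Sensor=S4) = 0.101/0.395 = 0.255696.
Difference = -0.00181.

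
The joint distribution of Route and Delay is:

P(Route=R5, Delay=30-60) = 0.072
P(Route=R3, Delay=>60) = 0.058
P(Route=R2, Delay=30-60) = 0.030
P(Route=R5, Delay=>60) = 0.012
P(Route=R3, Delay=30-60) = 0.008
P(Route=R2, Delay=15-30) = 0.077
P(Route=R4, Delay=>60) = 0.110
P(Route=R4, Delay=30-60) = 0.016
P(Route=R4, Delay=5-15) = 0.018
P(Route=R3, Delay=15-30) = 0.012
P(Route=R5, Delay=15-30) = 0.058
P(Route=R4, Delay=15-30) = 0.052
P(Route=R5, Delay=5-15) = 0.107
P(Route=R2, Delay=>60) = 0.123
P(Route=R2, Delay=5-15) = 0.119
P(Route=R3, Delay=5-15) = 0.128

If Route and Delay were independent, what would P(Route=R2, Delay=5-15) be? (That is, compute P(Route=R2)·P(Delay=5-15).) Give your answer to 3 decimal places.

0.130

P(Route=R2) = 0.119 + 0.077 + 0.030 + 0.123 = 0.349.
P(Delay=5-15) = 0.119 + 0.128 + 0.018 + 0.107 = 0.372.
Product: 0.349 × 0.372 = 0.130.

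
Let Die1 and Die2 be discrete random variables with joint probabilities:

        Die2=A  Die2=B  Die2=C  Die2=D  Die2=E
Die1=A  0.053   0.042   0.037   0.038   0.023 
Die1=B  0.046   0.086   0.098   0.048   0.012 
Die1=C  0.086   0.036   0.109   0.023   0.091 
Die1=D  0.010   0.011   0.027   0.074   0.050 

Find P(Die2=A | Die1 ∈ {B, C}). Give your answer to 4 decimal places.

0.2079

P(Die1=B) = 0.046 + 0.086 + 0.098 + 0.048 + 0.012 = 0.290.
P(Die1=C) = 0.086 + 0.036 + 0.109 + 0.023 + 0.091 = 0.345.
P(Die1 ∈ {B, C}) = 0.290 + 0.345 = 0.635; P(Die2=A, Die1 ∈ {B, C}) = 0.046 + 0.086 = 0.132.
P(Die2=A | Die1 ∈ {B, C}) = 0.132/0.635 = 0.2079.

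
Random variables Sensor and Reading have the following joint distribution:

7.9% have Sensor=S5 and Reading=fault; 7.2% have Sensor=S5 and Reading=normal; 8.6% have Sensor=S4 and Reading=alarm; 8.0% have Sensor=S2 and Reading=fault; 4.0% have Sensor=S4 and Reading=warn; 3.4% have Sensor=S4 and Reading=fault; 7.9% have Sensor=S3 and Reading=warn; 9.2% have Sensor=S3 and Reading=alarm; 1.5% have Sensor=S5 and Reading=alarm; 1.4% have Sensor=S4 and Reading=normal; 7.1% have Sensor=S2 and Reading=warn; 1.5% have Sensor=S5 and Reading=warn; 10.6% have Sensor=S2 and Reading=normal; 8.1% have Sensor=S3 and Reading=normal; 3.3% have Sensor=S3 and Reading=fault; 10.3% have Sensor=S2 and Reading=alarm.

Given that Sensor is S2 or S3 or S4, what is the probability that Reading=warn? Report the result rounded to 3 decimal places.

0.232

P(Sensor=S2) = 0.106 + 0.071 + 0.103 + 0.080 = 0.360.
P(Sensor=S3) = 0.081 + 0.079 + 0.092 + 0.033 = 0.285.
P(Sensor=S4) = 0.014 + 0.040 + 0.086 + 0.034 = 0.174.
P(Sensor ∈ {S2, S3, S4}) = 0.360 + 0.285 + 0.174 = 0.819; P(Reading=warn, Sensor ∈ {S2, S3, S4}) = 0.071 + 0.079 + 0.040 = 0.190.
P(Reading=warn | Sensor ∈ {S2, S3, S4}) = 0.190/0.819 = 0.232.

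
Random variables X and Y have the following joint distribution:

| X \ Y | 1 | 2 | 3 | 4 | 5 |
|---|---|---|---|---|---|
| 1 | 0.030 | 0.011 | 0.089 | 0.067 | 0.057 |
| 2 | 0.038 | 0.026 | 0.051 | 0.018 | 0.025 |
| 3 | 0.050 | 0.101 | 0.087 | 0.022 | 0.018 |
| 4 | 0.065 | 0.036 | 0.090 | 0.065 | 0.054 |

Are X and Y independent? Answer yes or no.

no

P(X=3) = 0.278 and P(Y=2) = 0.174, so their product is 0.04837, but P(X=3, Y=2) = 0.101. Since these differ, X and Y are not independent.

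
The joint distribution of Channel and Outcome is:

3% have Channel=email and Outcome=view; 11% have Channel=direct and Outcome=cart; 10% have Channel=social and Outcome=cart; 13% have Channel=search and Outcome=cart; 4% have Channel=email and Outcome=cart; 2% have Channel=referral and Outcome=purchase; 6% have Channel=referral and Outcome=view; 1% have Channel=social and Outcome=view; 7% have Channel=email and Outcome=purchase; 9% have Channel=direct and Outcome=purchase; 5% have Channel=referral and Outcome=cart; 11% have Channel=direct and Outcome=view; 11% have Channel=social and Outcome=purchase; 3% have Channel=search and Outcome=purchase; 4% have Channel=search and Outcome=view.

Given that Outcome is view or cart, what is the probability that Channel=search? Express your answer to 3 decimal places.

P(Outcome=view) = 0.03 + 0.04 + 0.01 + 0.11 + 0.06 = 0.25.
P(Outcome=cart) = 0.04 + 0.13 + 0.10 + 0.11 + 0.05 = 0.43.
P(Outcome ∈ {view, cart}) = 0.25 + 0.43 = 0.68; P(Channel=search, Outcome ∈ {view, cart}) = 0.04 + 0.13 = 0.17.
P(Channel=search | Outcome ∈ {view, cart}) = 0.17/0.68 = 0.250.

0.250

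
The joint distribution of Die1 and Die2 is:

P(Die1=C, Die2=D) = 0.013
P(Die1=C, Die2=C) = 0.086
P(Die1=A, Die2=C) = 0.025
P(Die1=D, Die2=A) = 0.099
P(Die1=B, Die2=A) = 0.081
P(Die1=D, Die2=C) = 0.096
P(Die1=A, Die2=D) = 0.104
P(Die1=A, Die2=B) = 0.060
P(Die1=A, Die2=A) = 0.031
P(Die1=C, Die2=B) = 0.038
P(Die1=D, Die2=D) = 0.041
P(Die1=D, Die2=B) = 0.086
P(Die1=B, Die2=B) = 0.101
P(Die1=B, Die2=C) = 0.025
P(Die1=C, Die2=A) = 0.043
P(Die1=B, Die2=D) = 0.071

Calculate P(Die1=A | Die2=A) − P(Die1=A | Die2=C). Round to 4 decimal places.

0.0143

P(Die2=A) = 0.031 + 0.081 + 0.043 + 0.099 = 0.254; P(Die1=A | Die2=A) = 0.031/0.254 = 0.12205.
P(Die2=C) = 0.025 + 0.025 + 0.086 + 0.096 = 0.232; P(Die1=A | Die2=C) = 0.025/0.232 = 0.10776.
Difference = 0.0143.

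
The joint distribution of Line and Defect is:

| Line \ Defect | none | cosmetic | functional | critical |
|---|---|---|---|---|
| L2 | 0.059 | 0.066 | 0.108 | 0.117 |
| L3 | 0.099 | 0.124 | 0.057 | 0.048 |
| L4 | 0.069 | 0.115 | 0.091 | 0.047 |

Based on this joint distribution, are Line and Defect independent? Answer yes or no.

no

P(Line=L2) = 0.350 and P(Defect=critical) = 0.212, so their product is 0.07420, but P(Line=L2, Defect=critical) = 0.117. Since these differ, Line and Defect are not independent.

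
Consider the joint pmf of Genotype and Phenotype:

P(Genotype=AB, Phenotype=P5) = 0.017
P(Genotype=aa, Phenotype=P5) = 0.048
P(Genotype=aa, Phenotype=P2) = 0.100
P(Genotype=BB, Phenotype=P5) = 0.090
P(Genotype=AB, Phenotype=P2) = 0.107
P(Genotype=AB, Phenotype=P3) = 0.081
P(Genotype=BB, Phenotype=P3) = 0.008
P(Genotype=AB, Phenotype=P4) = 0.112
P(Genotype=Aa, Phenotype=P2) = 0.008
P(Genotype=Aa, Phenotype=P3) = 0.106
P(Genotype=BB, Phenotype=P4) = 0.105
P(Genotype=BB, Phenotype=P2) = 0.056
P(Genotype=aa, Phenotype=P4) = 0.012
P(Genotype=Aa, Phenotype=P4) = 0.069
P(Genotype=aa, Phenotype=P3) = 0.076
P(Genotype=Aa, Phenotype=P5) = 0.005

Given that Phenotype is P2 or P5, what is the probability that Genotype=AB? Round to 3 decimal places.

0.288

P(Phenotype=P2) = 0.008 + 0.100 + 0.107 + 0.056 = 0.271.
P(Phenotype=P5) = 0.005 + 0.048 + 0.017 + 0.090 = 0.160.
P(Phenotype ∈ {P2, P5}) = 0.271 + 0.160 = 0.431; P(Genotype=AB, Phenotype ∈ {P2, P5}) = 0.107 + 0.017 = 0.124.
P(Genotype=AB | Phenotype ∈ {P2, P5}) = 0.124/0.431 = 0.288.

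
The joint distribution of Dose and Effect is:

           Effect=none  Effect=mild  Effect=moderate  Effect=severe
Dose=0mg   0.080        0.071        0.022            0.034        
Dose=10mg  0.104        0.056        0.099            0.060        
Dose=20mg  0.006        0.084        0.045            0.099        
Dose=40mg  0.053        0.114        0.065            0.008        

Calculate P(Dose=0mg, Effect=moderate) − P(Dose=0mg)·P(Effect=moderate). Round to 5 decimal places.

P(Dose=0mg) = 0.080 + 0.071 + 0.022 + 0.034 = 0.207.
P(Effect=moderate) = 0.022 + 0.099 + 0.045 + 0.065 = 0.231.
P(Dose=0mg, Effect=moderate) − P(Dose=0mg)P(Effect=moderate) = 0.022 − 0.207×0.231 = -0.02582.

-0.02582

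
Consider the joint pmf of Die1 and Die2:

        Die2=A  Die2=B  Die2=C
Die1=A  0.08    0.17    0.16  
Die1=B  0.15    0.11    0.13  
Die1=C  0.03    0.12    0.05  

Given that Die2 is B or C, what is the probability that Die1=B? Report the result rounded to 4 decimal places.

P(Die2=B) = 0.17 + 0.11 + 0.12 = 0.40.
P(Die2=C) = 0.16 + 0.13 + 0.05 = 0.34.
P(Die2 ∈ {B, C}) = 0.40 + 0.34 = 0.74; P(Die1=B, Die2 ∈ {B, C}) = 0.11 + 0.13 = 0.24.
P(Die1=B | Die2 ∈ {B, C}) = 0.24/0.74 = 0.3243.

0.3243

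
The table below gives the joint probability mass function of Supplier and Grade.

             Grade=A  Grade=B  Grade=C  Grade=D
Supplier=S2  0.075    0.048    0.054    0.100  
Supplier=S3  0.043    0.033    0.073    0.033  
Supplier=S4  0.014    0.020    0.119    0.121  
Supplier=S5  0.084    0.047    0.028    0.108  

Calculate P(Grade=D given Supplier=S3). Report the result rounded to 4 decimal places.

P(Supplier=S3) = 0.043 + 0.033 + 0.073 + 0.033 = 0.182.
P(Grade=D | Supplier=S3) = 0.033/0.182 = 0.1813.

0.1813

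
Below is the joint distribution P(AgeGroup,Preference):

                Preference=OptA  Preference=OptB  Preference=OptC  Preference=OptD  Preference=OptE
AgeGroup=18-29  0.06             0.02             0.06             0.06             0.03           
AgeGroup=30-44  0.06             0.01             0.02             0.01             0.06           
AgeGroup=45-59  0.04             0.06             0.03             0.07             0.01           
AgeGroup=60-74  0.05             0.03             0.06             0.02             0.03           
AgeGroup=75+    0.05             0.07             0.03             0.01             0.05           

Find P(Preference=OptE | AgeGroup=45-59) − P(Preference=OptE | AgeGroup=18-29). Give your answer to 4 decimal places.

-0.0828

P(AgeGroup=45-59) = 0.04 + 0.06 + 0.03 + 0.07 + 0.01 = 0.21; P(Preference=OptE | AgeGroup=45-59) = 0.01/0.21 = 0.04762.
P(AgeGroup=18-29) = 0.06 + 0.02 + 0.06 + 0.06 + 0.03 = 0.23; P(Preference=OptE | AgeGroup=18-29) = 0.03/0.23 = 0.13043.
Difference = -0.0828.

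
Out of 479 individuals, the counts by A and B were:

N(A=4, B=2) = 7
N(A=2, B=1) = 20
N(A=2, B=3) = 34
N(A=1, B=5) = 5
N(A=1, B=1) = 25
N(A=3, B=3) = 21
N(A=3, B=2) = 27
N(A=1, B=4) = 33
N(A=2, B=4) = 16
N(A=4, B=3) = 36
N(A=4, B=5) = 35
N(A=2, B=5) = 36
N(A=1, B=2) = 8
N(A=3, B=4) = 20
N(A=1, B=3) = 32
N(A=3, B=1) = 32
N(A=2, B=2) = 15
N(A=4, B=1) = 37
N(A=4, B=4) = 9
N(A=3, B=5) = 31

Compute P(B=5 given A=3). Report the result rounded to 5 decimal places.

0.23664

Total with A=3: 32 + 27 + 21 + 20 + 31 = 131.
P(B=5 | A=3) = 31/131 = 0.23664.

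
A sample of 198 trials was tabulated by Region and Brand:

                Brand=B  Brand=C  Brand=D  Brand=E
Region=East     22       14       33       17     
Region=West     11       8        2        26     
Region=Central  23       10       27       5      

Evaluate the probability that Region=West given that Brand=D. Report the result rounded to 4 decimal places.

Total with Brand=D: 33 + 2 + 27 = 62.
P(Region=West | Brand=D) = 2/62 = 0.0323.

0.0323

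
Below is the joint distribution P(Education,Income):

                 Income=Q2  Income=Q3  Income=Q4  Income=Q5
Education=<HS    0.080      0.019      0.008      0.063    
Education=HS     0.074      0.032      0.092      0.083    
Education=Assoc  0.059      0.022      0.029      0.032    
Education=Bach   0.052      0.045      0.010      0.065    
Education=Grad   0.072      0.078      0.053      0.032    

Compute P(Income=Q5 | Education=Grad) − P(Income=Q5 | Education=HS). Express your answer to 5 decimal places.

P(Education=Grad) = 0.072 + 0.078 + 0.053 + 0.032 = 0.235; P(Income=Q5 | Education=Grad) = 0.032/0.235 = 0.136170.
P(Education=HS) = 0.074 + 0.032 + 0.092 + 0.083 = 0.281; P(Income=Q5 | Education=HS) = 0.083/0.281 = 0.295374.
Difference = -0.15920.

-0.15920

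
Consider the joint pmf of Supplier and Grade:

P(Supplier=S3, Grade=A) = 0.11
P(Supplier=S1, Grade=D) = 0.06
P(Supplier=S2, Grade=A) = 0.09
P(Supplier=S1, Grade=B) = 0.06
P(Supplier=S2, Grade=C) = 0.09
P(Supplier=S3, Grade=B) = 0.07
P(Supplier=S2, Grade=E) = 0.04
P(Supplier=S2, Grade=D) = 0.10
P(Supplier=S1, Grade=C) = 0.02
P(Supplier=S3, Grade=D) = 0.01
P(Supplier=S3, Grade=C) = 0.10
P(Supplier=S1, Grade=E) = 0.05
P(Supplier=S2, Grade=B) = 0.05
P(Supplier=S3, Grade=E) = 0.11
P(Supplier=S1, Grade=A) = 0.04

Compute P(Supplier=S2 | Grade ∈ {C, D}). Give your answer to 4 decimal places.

0.5000

P(Grade=C) = 0.02 + 0.09 + 0.10 = 0.21.
P(Grade=D) = 0.06 + 0.10 + 0.01 = 0.17.
P(Grade ∈ {C, D}) = 0.21 + 0.17 = 0.38; P(Supplier=S2, Grade ∈ {C, D}) = 0.09 + 0.10 = 0.19.
P(Supplier=S2 | Grade ∈ {C, D}) = 0.19/0.38 = 0.5000.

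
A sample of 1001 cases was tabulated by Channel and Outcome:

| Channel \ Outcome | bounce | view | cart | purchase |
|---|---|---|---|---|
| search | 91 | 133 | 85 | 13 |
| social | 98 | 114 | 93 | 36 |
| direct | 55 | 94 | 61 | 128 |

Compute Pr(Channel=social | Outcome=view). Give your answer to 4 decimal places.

0.3343

Total with Outcome=view: 133 + 114 + 94 = 341.
P(Channel=social | Outcome=view) = 114/341 = 0.3343.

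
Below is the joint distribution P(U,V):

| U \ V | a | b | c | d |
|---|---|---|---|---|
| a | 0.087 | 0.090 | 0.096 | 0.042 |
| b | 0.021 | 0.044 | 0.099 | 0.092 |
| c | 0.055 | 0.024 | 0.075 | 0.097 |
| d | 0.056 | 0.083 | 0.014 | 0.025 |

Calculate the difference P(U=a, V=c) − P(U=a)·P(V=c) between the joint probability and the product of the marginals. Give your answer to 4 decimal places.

P(U=a) = 0.087 + 0.090 + 0.096 + 0.042 = 0.315.
P(V=c) = 0.096 + 0.099 + 0.075 + 0.014 = 0.284.
P(U=a, V=c) − P(U=a)P(V=c) = 0.096 − 0.315×0.284 = 0.0065.

0.0065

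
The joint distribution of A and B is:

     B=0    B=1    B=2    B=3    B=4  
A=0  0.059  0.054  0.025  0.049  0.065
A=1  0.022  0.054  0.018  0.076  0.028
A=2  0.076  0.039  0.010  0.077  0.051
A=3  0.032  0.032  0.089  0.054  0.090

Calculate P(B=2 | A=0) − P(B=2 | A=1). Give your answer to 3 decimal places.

0.008

P(A=0) = 0.059 + 0.054 + 0.025 + 0.049 + 0.065 = 0.252; P(B=2 | A=0) = 0.025/0.252 = 0.0992.
P(A=1) = 0.022 + 0.054 + 0.018 + 0.076 + 0.028 = 0.198; P(B=2 | A=1) = 0.018/0.198 = 0.0909.
Difference = 0.008.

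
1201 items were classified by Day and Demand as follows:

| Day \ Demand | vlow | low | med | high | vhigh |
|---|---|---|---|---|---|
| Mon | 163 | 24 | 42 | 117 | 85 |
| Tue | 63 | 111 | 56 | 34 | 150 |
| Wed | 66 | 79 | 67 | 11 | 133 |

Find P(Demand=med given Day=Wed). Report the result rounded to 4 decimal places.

Total with Day=Wed: 66 + 79 + 67 + 11 + 133 = 356.
P(Demand=med | Day=Wed) = 67/356 = 0.1882.

0.1882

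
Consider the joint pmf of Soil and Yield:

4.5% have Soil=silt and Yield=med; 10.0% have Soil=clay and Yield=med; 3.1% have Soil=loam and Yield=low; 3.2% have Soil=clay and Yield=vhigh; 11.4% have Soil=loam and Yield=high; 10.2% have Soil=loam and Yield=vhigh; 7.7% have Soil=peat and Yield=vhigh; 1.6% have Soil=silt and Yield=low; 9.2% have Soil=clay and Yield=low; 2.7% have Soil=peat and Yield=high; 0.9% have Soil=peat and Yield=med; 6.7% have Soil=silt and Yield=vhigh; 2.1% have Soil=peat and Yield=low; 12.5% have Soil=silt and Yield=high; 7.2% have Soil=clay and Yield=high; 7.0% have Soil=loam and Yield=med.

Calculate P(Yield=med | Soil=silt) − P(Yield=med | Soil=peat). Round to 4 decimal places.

P(Soil=silt) = 0.016 + 0.045 + 0.125 + 0.067 = 0.253; P(Yield=med | Soil=silt) = 0.045/0.253 = 0.17787.
P(Soil=peat) = 0.021 + 0.009 + 0.027 + 0.077 = 0.134; P(Yield=med | Soil=peat) = 0.009/0.134 = 0.06716.
Difference = 0.1107.

0.1107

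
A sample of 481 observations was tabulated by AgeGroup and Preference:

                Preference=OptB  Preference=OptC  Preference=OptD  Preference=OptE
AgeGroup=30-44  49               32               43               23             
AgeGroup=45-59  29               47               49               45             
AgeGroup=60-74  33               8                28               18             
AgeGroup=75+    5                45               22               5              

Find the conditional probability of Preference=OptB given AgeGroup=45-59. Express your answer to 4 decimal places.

0.1706

Total with AgeGroup=45-59: 29 + 47 + 49 + 45 = 170.
P(Preference=OptB | AgeGroup=45-59) = 29/170 = 0.1706.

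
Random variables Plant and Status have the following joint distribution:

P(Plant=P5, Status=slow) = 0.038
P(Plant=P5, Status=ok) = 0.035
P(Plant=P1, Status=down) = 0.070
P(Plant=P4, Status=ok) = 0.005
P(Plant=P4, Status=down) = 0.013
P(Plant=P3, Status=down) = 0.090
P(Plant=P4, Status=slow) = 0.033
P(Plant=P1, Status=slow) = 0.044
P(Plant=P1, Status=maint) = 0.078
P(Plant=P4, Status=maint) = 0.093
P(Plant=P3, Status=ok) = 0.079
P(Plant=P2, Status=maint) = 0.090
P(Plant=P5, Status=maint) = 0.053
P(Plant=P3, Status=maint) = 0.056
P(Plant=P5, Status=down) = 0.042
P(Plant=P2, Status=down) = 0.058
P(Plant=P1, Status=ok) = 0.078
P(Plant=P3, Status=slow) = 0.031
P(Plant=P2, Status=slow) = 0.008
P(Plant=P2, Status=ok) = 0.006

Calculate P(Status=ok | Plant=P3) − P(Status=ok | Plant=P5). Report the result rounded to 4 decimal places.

P(Plant=P3) = 0.079 + 0.031 + 0.090 + 0.056 = 0.256; P(Status=ok | Plant=P3) = 0.079/0.256 = 0.30859.
P(Plant=P5) = 0.035 + 0.038 + 0.042 + 0.053 = 0.168; P(Status=ok | Plant=P5) = 0.035/0.168 = 0.20833.
Difference = 0.1003.

0.1003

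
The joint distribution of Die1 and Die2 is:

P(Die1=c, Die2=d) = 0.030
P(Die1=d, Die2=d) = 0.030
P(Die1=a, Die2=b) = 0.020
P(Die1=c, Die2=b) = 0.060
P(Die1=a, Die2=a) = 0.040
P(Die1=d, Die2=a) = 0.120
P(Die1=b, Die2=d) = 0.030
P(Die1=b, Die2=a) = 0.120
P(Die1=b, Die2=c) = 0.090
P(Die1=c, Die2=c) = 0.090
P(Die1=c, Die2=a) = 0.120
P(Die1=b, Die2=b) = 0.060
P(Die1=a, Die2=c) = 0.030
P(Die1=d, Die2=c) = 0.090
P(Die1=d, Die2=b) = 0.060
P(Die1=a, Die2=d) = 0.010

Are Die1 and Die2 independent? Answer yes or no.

Every cell satisfies P(Die1,Die2) = P(Die1)·P(Die2). For instance P(Die1=c) = 0.300, P(Die2=d) = 0.100, and 0.300×0.100 = 0.030 matches the joint entry. So Die1 and Die2 are independent.

yes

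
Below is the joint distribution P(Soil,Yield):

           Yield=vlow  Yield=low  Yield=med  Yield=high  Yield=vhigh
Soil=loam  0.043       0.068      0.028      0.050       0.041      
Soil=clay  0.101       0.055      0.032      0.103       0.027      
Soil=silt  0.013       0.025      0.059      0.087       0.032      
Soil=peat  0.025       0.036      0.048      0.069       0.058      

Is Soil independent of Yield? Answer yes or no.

P(Soil=clay) = 0.318 and P(Yield=vlow) = 0.182, so their product is 0.05788, but P(Soil=clay, Yield=vlow) = 0.101. Since these differ, Soil and Yield are not independent.

no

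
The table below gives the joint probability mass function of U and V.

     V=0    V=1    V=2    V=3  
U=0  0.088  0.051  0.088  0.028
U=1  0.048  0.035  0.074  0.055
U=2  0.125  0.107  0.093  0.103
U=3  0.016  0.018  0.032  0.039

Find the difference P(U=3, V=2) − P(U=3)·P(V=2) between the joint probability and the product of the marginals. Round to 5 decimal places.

0.00187

P(U=3) = 0.016 + 0.018 + 0.032 + 0.039 = 0.105.
P(V=2) = 0.088 + 0.074 + 0.093 + 0.032 = 0.287.
P(U=3, V=2) − P(U=3)P(V=2) = 0.032 − 0.105×0.287 = 0.00187.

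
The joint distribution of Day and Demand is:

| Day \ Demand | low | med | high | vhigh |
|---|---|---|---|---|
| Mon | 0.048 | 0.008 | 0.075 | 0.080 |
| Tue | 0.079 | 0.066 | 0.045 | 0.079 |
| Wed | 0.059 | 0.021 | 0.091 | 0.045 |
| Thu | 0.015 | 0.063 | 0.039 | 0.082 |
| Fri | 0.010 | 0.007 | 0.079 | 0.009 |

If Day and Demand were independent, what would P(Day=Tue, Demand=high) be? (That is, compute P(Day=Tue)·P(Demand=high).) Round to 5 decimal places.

P(Day=Tue) = 0.079 + 0.066 + 0.045 + 0.079 = 0.269.
P(Demand=high) = 0.075 + 0.045 + 0.091 + 0.039 + 0.079 = 0.329.
Product: 0.269 × 0.329 = 0.08850.

0.08850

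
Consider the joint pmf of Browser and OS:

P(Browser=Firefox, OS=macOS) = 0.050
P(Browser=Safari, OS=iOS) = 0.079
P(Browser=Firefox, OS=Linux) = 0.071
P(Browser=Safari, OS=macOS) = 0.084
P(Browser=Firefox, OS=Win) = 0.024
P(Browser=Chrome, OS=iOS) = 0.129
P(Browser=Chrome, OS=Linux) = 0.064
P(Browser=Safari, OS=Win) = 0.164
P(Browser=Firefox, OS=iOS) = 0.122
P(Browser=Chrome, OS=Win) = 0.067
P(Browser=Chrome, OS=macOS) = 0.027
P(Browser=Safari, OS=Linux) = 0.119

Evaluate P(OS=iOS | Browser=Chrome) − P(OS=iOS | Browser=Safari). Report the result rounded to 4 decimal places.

P(Browser=Chrome) = 0.067 + 0.027 + 0.064 + 0.129 = 0.287; P(OS=iOS | Browser=Chrome) = 0.129/0.287 = 0.44948.
P(Browser=Safari) = 0.164 + 0.084 + 0.119 + 0.079 = 0.446; P(OS=iOS | Browser=Safari) = 0.079/0.446 = 0.17713.
Difference = 0.2723.

0.2723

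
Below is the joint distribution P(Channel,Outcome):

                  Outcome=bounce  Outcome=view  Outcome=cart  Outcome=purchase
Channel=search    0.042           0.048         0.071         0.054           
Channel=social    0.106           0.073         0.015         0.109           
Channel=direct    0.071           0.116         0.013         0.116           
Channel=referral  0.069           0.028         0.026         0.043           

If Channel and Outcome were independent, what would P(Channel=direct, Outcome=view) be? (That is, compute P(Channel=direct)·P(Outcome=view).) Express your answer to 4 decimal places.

0.0837

P(Channel=direct) = 0.071 + 0.116 + 0.013 + 0.116 = 0.316.
P(Outcome=view) = 0.048 + 0.073 + 0.116 + 0.028 = 0.265.
Product: 0.316 × 0.265 = 0.0837.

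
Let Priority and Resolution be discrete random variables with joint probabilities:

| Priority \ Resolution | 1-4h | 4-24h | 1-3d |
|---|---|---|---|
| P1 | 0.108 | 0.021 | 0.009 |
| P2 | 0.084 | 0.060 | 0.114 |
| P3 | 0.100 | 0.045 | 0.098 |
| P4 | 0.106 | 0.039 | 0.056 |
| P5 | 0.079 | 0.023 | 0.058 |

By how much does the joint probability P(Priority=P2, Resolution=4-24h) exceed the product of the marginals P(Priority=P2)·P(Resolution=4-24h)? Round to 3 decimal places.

0.011

P(Priority=P2) = 0.084 + 0.060 + 0.114 = 0.258.
P(Resolution=4-24h) = 0.021 + 0.060 + 0.045 + 0.039 + 0.023 = 0.188.
P(Priority=P2, Resolution=4-24h) − P(Priority=P2)P(Resolution=4-24h) = 0.060 − 0.258×0.188 = 0.011.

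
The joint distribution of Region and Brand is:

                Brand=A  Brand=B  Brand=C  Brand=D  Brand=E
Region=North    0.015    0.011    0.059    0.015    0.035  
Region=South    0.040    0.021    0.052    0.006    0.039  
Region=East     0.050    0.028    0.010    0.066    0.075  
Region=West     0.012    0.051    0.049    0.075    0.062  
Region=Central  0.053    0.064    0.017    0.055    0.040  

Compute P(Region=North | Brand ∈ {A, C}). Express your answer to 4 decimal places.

P(Brand=A) = 0.015 + 0.040 + 0.050 + 0.012 + 0.053 = 0.170.
P(Brand=C) = 0.059 + 0.052 + 0.010 + 0.049 + 0.017 = 0.187.
P(Brand ∈ {A, C}) = 0.170 + 0.187 = 0.357; P(Region=North, Brand ∈ {A, C}) = 0.015 + 0.059 = 0.074.
P(Region=North | Brand ∈ {A, C}) = 0.074/0.357 = 0.2073.

0.2073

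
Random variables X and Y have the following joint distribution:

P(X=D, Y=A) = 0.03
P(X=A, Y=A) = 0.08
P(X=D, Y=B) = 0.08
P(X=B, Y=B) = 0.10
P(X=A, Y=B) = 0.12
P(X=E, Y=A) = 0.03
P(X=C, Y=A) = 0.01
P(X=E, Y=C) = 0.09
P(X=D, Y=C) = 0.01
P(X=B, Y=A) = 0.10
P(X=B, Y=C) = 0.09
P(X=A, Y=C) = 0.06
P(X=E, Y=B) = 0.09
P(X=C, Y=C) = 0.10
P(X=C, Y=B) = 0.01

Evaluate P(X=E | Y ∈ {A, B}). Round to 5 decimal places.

0.18462

P(Y=A) = 0.08 + 0.10 + 0.01 + 0.03 + 0.03 = 0.25.
P(Y=B) = 0.12 + 0.10 + 0.01 + 0.08 + 0.09 = 0.40.
P(Y ∈ {A, B}) = 0.25 + 0.40 = 0.65; P(X=E, Y ∈ {A, B}) = 0.03 + 0.09 = 0.12.
P(X=E | Y ∈ {A, B}) = 0.12/0.65 = 0.18462.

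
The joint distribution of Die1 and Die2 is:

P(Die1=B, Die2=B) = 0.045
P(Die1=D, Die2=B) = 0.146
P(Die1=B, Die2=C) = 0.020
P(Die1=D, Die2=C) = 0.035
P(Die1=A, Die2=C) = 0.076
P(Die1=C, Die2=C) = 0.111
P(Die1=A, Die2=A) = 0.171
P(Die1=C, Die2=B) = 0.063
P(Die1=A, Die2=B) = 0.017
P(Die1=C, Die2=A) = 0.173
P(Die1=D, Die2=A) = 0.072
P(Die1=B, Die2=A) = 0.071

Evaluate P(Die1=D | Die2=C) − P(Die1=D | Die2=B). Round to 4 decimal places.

P(Die2=C) = 0.076 + 0.020 + 0.111 + 0.035 = 0.242; P(Die1=D | Die2=C) = 0.035/0.242 = 0.14463.
P(Die2=B) = 0.017 + 0.045 + 0.063 + 0.146 = 0.271; P(Die1=D | Die2=B) = 0.146/0.271 = 0.53875.
Difference = -0.3941.

-0.3941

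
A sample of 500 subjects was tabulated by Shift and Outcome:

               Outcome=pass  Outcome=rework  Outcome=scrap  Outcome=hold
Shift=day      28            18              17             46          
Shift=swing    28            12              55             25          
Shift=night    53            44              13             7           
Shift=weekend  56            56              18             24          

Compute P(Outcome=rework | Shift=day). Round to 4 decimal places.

0.1651

Total with Shift=day: 28 + 18 + 17 + 46 = 109.
P(Outcome=rework | Shift=day) = 18/109 = 0.1651.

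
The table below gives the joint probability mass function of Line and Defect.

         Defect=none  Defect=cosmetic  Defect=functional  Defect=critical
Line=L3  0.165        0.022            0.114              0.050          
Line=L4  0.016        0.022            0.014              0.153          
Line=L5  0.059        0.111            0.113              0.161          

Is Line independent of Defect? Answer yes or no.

P(Line=L3) = 0.351 and P(Defect=none) = 0.240, so their product is 0.08424, but P(Line=L3, Defect=none) = 0.165. Since these differ, Line and Defect are not independent.

no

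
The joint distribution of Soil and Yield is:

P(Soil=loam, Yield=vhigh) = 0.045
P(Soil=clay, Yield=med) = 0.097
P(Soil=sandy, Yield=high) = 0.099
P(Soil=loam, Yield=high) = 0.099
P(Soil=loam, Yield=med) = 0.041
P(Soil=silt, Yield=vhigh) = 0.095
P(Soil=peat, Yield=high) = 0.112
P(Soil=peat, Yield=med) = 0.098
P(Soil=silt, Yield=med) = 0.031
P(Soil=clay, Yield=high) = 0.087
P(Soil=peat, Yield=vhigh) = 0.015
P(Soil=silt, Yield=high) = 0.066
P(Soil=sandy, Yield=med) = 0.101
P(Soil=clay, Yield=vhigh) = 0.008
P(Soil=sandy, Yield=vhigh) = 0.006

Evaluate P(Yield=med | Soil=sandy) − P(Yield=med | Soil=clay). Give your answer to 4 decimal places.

-0.0149

P(Soil=sandy) = 0.101 + 0.099 + 0.006 = 0.206; P(Yield=med | Soil=sandy) = 0.101/0.206 = 0.49029.
P(Soil=clay) = 0.097 + 0.087 + 0.008 = 0.192; P(Yield=med | Soil=clay) = 0.097/0.192 = 0.50521.
Difference = -0.0149.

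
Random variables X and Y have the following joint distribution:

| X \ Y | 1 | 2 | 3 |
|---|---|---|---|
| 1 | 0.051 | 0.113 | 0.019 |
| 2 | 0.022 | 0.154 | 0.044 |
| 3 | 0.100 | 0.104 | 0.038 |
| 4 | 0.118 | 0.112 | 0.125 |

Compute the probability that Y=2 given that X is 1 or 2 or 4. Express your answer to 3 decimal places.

0.500

P(X=1) = 0.051 + 0.113 + 0.019 = 0.183.
P(X=2) = 0.022 + 0.154 + 0.044 = 0.220.
P(X=4) = 0.118 + 0.112 + 0.125 = 0.355.
P(X ∈ {1, 2, 4}) = 0.183 + 0.220 + 0.355 = 0.758; P(Y=2, X ∈ {1, 2, 4}) = 0.113 + 0.154 + 0.112 = 0.379.
P(Y=2 | X ∈ {1, 2, 4}) = 0.379/0.758 = 0.500.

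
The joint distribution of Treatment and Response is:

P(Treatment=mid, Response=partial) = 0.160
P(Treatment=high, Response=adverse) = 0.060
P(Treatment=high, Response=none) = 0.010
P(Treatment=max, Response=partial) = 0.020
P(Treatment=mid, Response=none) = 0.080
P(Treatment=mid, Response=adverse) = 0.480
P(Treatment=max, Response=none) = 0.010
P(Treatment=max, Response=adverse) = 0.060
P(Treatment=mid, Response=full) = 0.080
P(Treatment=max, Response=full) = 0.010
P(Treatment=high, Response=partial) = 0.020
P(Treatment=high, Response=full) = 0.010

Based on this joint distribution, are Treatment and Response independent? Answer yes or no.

yes

Every cell satisfies P(Treatment,Response) = P(Treatment)·P(Response). For instance P(Treatment=mid) = 0.800, P(Response=adverse) = 0.600, and 0.800×0.600 = 0.480 matches the joint entry. So Treatment and Response are independent.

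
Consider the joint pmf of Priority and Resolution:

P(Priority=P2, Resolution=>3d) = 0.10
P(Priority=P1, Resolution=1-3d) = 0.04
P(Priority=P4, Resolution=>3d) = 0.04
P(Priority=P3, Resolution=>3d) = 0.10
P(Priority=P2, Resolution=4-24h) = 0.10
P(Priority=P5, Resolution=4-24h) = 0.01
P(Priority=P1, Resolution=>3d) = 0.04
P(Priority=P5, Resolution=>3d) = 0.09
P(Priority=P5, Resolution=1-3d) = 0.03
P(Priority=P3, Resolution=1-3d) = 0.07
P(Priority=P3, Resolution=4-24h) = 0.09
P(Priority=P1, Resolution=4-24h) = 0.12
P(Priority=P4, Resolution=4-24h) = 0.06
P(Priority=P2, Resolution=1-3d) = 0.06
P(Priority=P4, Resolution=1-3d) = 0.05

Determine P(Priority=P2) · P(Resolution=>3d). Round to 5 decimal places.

0.09620

P(Priority=P2) = 0.10 + 0.06 + 0.10 = 0.26.
P(Resolution=>3d) = 0.04 + 0.10 + 0.10 + 0.04 + 0.09 = 0.37.
Product: 0.26 × 0.37 = 0.09620.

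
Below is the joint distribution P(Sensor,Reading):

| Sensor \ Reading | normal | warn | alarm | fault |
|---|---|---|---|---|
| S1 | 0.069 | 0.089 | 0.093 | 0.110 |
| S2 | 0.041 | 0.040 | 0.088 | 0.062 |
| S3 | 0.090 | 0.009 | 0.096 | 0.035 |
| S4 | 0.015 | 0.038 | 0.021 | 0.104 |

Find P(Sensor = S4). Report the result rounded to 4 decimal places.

P(Sensor=S4) = 0.015 + 0.038 + 0.021 + 0.104 = 0.178.

0.1780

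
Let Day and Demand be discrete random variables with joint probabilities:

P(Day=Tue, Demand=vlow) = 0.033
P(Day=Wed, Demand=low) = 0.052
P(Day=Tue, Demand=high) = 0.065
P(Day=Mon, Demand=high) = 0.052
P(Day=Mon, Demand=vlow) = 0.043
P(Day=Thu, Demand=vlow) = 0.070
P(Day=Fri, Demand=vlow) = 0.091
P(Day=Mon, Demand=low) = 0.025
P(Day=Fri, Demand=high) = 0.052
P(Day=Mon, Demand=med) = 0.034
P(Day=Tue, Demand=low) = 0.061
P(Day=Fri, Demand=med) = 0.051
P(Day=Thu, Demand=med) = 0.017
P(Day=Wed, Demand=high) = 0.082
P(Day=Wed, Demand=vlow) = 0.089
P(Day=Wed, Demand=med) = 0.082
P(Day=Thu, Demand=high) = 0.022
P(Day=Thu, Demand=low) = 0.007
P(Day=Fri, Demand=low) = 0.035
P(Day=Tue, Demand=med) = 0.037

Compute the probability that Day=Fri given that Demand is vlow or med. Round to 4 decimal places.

0.2596

P(Demand=vlow) = 0.043 + 0.033 + 0.089 + 0.070 + 0.091 = 0.326.
P(Demand=med) = 0.034 + 0.037 + 0.082 + 0.017 + 0.051 = 0.221.
P(Demand ∈ {vlow, med}) = 0.326 + 0.221 = 0.547; P(Day=Fri, Demand ∈ {vlow, med}) = 0.091 + 0.051 = 0.142.
P(Day=Fri | Demand ∈ {vlow, med}) = 0.142/0.547 = 0.2596.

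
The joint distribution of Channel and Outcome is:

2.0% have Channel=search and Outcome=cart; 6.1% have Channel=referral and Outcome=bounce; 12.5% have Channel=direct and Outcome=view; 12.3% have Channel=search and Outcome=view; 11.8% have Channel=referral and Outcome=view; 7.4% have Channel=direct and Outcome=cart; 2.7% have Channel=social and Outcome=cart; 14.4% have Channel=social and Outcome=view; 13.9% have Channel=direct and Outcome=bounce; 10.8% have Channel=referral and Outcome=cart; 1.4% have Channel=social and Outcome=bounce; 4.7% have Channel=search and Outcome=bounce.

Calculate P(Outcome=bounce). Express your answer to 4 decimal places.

P(Outcome=bounce) = 0.047 + 0.014 + 0.139 + 0.061 = 0.261.

0.2610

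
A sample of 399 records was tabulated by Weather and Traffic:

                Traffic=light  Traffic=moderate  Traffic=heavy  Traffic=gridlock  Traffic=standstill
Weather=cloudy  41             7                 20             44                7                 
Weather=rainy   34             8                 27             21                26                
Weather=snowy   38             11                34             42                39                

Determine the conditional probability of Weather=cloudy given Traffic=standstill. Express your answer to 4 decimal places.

Total with Traffic=standstill: 7 + 26 + 39 = 72.
P(Weather=cloudy | Traffic=standstill) = 7/72 = 0.0972.

0.0972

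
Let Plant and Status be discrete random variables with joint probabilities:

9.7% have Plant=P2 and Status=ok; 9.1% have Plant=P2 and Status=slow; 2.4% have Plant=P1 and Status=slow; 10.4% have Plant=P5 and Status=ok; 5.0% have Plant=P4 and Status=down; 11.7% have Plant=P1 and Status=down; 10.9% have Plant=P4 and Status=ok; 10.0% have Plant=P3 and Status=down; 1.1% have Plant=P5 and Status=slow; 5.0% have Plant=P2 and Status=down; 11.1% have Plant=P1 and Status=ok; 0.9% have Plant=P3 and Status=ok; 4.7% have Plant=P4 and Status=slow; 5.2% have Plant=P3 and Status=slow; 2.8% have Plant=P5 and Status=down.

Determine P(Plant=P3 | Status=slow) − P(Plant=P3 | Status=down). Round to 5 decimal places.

-0.05874

P(Status=slow) = 0.024 + 0.091 + 0.052 + 0.047 + 0.011 = 0.225; P(Plant=P3 | Status=slow) = 0.052/0.225 = 0.231111.
P(Status=down) = 0.117 + 0.050 + 0.100 + 0.050 + 0.028 = 0.345; P(Plant=P3 | Status=down) = 0.100/0.345 = 0.289855.
Difference = -0.05874.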